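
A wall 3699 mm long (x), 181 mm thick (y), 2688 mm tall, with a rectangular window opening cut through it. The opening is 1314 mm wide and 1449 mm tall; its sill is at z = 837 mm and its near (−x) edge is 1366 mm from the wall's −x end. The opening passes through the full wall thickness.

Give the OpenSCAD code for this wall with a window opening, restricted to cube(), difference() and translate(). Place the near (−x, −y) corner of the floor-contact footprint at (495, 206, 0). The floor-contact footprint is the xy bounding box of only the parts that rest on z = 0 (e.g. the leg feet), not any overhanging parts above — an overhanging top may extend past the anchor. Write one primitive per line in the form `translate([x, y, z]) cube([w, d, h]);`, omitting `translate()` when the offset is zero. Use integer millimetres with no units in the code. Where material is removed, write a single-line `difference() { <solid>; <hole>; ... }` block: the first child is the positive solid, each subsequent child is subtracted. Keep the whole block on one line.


difference() { translate([495, 206, 0]) cube([3699, 181, 2688]); translate([1861, 206, 837]) cube([1314, 181, 1449]); }


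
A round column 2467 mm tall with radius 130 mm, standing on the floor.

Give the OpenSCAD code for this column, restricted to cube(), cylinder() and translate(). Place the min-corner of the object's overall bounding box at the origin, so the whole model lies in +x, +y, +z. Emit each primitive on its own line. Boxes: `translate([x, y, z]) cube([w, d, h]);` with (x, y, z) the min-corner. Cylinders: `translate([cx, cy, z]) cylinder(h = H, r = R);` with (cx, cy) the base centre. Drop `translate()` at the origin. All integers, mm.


translate([130, 130, 0]) cylinder(h = 2467, r = 130);


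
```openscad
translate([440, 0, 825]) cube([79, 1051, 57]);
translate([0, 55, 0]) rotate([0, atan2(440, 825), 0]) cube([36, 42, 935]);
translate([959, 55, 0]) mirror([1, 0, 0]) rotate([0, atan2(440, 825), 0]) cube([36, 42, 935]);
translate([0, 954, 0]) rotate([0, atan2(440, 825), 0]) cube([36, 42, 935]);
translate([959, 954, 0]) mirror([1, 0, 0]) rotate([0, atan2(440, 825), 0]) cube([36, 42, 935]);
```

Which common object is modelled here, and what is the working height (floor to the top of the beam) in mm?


A sawhorse. The overall height is 882 mm.

A beam across two mirrored pairs of raked legs — a sawhorse. The beam's underside is at z = 825 (matching the legs' vertical rise in atan2(440, 825)) and the beam is 57 mm tall, so its top is at 825 + 57 = 882 mm. The raked legs top out at the beam's underside, so that is the highest point.


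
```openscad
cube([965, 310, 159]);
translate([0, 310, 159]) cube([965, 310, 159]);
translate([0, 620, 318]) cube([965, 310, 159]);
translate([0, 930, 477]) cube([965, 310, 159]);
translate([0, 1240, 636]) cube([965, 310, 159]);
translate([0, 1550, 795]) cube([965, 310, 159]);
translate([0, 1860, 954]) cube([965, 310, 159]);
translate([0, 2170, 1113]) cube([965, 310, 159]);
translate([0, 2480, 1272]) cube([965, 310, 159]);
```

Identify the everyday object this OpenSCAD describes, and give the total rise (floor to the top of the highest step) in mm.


A staircase. The total rise is 1431 mm.

9 identical blocks, each offset up and back from the previous — a staircase. Each step is 159 mm tall and there are 9 of them, so the total rise is 9 × 159 = 1431 mm.


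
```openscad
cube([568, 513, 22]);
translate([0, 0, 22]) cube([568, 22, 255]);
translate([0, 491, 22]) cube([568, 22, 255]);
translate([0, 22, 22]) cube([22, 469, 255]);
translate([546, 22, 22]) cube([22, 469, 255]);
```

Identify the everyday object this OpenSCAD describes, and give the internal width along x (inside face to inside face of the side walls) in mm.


An open box. The internal width is 524 mm.

A 568×513 base slab with four walls standing on it — an open box. The base is 568 mm wide and the walls are 22 mm thick, so the internal width is 568 − 2 × 22 = 524 mm.


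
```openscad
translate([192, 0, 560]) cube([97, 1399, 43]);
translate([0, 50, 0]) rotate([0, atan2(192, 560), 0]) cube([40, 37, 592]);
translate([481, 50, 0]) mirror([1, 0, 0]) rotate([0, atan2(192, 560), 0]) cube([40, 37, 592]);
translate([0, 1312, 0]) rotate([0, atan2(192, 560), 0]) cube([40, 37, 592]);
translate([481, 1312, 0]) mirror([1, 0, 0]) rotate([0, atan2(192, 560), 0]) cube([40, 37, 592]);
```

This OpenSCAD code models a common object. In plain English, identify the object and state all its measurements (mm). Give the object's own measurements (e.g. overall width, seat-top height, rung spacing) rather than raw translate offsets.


A sawhorse. A 97×1399×43 mm beam (x, y, z) sits on two A-frame leg pairs. Each pair is two raked legs of 40×37 mm section (37 mm along y) splaying symmetrically in x. Each leg rises 560 mm vertically over 192 mm of horizontal reach and is 592 mm long along its own axis. Every leg's outer bottom edge rests on the floor and its outer top edge meets a bottom edge of the beam — the left legs (tilting toward +x) meet the beam's −x bottom edge, the right legs (their mirror images, tilting toward −x) meet its +x bottom edge — so the leg tops tuck under the beam, the beam's underside is 560 mm above the floor, and the feet are 481 mm apart outside-to-outside with the beam centred between them. The two leg pairs are set in 50 mm from either end of the beam.


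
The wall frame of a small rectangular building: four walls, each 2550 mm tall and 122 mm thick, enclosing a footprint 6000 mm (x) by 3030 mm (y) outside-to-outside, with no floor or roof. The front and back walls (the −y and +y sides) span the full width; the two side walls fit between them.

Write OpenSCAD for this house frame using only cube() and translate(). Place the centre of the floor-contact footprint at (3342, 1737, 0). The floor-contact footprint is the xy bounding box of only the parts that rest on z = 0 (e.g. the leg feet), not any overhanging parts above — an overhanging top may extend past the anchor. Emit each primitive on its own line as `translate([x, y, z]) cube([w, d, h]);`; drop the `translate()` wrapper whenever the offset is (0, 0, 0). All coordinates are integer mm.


translate([342, 222, 0]) cube([6000, 122, 2550]);
translate([342, 3130, 0]) cube([6000, 122, 2550]);
translate([342, 344, 0]) cube([122, 2786, 2550]);
translate([6220, 344, 0]) cube([122, 2786, 2550]);


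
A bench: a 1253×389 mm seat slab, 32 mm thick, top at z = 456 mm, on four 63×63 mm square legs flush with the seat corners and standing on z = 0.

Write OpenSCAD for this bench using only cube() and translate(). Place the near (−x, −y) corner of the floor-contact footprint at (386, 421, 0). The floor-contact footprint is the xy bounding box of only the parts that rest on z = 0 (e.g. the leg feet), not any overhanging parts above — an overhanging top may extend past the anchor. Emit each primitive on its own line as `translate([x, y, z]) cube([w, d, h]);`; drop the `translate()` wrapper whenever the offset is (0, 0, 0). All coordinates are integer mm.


translate([386, 421, 424]) cube([1253, 389, 32]);
translate([386, 421, 0]) cube([63, 63, 424]);
translate([386, 747, 0]) cube([63, 63, 424]);
translate([1576, 421, 0]) cube([63, 63, 424]);
translate([1576, 747, 0]) cube([63, 63, 424]);


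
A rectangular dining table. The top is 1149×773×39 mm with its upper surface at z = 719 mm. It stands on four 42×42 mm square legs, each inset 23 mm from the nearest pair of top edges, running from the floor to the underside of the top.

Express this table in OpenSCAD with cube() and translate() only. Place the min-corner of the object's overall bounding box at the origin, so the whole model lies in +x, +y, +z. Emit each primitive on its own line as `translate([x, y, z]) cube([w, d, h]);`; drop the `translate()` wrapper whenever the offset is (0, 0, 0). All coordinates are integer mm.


// leg_h = 719 - 39 = 680
translate([0, 0, 680]) cube([1149, 773, 39]);
translate([23, 23, 0]) cube([42, 42, 680]);
translate([1084, 23, 0]) cube([42, 42, 680]);
translate([23, 708, 0]) cube([42, 42, 680]);
translate([1084, 708, 0]) cube([42, 42, 680]);


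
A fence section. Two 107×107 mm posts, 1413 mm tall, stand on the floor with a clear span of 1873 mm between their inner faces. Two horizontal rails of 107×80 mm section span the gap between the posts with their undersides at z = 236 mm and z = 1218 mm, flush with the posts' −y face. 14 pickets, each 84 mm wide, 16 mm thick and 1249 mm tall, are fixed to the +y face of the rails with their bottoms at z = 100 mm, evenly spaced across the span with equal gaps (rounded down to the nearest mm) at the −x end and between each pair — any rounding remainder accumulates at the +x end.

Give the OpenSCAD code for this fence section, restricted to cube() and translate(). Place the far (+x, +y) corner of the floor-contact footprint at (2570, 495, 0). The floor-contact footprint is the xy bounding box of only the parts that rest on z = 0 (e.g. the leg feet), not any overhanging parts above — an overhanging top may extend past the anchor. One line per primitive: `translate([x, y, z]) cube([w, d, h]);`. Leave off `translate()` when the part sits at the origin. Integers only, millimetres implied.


translate([483, 388, 0]) cube([107, 107, 1413]);
translate([2463, 388, 0]) cube([107, 107, 1413]);
translate([590, 388, 236]) cube([1873, 107, 80]);
translate([590, 388, 1218]) cube([1873, 107, 80]);
translate([636, 495, 100]) cube([84, 16, 1249]);
translate([766, 495, 100]) cube([84, 16, 1249]);
translate([896, 495, 100]) cube([84, 16, 1249]);
translate([1026, 495, 100]) cube([84, 16, 1249]);
translate([1156, 495, 100]) cube([84, 16, 1249]);
translate([1286, 495, 100]) cube([84, 16, 1249]);
translate([1416, 495, 100]) cube([84, 16, 1249]);
translate([1546, 495, 100]) cube([84, 16, 1249]);
translate([1676, 495, 100]) cube([84, 16, 1249]);
translate([1806, 495, 100]) cube([84, 16, 1249]);
translate([1936, 495, 100]) cube([84, 16, 1249]);
translate([2066, 495, 100]) cube([84, 16, 1249]);
translate([2196, 495, 100]) cube([84, 16, 1249]);
translate([2326, 495, 100]) cube([84, 16, 1249]);


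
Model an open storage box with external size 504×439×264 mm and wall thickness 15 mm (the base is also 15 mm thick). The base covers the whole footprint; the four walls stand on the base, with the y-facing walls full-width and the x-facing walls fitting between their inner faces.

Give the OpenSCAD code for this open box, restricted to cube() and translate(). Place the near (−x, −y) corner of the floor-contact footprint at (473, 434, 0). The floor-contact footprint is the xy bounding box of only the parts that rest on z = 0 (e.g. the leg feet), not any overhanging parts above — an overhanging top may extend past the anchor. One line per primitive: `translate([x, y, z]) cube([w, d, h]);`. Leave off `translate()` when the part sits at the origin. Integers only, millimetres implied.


translate([473, 434, 0]) cube([504, 439, 15]);
translate([473, 434, 15]) cube([504, 15, 249]);
translate([473, 858, 15]) cube([504, 15, 249]);
translate([473, 449, 15]) cube([15, 409, 249]);
translate([962, 449, 15]) cube([15, 409, 249]);


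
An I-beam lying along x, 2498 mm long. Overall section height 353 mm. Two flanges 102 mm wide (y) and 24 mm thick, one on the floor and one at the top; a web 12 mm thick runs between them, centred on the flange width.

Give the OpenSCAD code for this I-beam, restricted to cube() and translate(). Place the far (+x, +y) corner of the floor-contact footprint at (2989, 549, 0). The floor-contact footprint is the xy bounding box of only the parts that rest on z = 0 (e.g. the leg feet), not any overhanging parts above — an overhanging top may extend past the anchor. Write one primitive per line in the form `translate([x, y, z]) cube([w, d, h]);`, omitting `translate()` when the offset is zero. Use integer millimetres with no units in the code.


translate([491, 447, 0]) cube([2498, 102, 24]);
translate([491, 492, 24]) cube([2498, 12, 305]);
translate([491, 447, 329]) cube([2498, 102, 24]);


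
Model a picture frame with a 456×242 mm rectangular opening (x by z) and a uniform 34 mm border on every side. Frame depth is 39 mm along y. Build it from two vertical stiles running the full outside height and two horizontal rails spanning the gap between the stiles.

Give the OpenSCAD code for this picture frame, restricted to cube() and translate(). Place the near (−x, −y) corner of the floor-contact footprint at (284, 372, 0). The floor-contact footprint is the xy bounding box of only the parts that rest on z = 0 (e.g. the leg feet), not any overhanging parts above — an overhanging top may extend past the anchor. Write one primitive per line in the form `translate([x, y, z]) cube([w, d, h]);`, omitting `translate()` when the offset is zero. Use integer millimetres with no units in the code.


translate([284, 372, 0]) cube([34, 39, 310]);
translate([774, 372, 0]) cube([34, 39, 310]);
translate([318, 372, 0]) cube([456, 39, 34]);
translate([318, 372, 276]) cube([456, 39, 34]);


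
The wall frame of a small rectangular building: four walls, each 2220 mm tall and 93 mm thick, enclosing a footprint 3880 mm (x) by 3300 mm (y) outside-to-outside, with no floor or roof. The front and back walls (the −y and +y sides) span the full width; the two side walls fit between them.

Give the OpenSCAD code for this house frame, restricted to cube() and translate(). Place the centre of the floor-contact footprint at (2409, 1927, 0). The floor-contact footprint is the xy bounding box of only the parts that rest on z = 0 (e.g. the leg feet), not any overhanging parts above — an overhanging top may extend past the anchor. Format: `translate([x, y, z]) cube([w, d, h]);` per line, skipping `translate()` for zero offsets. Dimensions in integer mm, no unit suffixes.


translate([469, 277, 0]) cube([3880, 93, 2220]);
translate([469, 3484, 0]) cube([3880, 93, 2220]);
translate([469, 370, 0]) cube([93, 3114, 2220]);
translate([4256, 370, 0]) cube([93, 3114, 2220]);


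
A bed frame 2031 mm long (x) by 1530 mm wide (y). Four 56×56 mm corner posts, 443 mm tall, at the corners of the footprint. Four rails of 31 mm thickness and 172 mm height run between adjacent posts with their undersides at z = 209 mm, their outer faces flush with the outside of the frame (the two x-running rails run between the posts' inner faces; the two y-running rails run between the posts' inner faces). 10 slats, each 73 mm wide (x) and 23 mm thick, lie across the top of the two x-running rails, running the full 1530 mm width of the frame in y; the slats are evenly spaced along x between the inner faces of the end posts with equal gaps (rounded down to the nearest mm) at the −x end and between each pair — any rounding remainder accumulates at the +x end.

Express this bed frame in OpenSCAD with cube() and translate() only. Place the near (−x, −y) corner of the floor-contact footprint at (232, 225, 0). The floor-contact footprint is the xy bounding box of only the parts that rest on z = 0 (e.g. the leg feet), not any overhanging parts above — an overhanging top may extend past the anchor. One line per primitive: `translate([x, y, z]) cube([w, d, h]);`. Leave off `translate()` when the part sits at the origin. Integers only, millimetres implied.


translate([232, 225, 0]) cube([56, 56, 443]);
translate([232, 1699, 0]) cube([56, 56, 443]);
translate([2207, 225, 0]) cube([56, 56, 443]);
translate([2207, 1699, 0]) cube([56, 56, 443]);
translate([288, 225, 209]) cube([1919, 31, 172]);
translate([288, 1724, 209]) cube([1919, 31, 172]);
translate([232, 281, 209]) cube([31, 1418, 172]);
translate([2232, 281, 209]) cube([31, 1418, 172]);
translate([396, 225, 381]) cube([73, 1530, 23]);
translate([577, 225, 381]) cube([73, 1530, 23]);
translate([758, 225, 381]) cube([73, 1530, 23]);
translate([939, 225, 381]) cube([73, 1530, 23]);
translate([1120, 225, 381]) cube([73, 1530, 23]);
translate([1301, 225, 381]) cube([73, 1530, 23]);
translate([1482, 225, 381]) cube([73, 1530, 23]);
translate([1663, 225, 381]) cube([73, 1530, 23]);
translate([1844, 225, 381]) cube([73, 1530, 23]);
translate([2025, 225, 381]) cube([73, 1530, 23]);


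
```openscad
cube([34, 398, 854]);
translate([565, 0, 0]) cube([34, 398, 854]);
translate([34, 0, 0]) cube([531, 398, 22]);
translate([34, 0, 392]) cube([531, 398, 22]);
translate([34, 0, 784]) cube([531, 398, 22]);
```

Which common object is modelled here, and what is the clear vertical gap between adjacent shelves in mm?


A bookshelf. The clear shelf gap is 370 mm.

Two tall side panels with 3 horizontal boards between them — a bookshelf. The first two shelf undersides are at z = 0 and z = 392; with shelf thickness 22, the clear gap is 392 − 0 − 22 = 370 mm.


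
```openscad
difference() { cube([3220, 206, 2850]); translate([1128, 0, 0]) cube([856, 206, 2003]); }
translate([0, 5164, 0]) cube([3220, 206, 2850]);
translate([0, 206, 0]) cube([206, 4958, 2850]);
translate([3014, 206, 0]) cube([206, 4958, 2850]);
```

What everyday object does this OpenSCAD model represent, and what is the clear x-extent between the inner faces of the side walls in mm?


A single room. The interior width is 2808 mm.

Four walls enclosing a rectangle with a door in the front wall — a room. Outside width 3220 minus two 206 mm walls gives 2808 mm.


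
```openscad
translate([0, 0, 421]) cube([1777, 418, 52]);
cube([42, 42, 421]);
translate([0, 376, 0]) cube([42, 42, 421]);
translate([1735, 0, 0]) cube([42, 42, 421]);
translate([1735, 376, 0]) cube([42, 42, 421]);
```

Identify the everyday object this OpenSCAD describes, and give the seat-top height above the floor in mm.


A bench. The seat-top height is 473 mm.

A long slab on four corner posts — a bench. The slab sits at z = 421 with thickness 52, so the top is 421 + 52 = 473 mm.


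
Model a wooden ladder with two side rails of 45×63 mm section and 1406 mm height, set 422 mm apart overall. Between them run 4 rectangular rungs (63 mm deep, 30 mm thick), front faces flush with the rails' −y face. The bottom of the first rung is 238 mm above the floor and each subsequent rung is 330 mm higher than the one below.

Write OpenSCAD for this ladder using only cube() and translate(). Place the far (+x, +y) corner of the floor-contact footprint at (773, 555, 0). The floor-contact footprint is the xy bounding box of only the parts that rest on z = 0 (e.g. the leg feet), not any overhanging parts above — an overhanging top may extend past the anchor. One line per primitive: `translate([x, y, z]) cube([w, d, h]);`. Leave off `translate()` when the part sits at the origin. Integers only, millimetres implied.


translate([351, 492, 0]) cube([45, 63, 1406]);
translate([728, 492, 0]) cube([45, 63, 1406]);
translate([396, 492, 238]) cube([332, 63, 30]);
translate([396, 492, 568]) cube([332, 63, 30]);
translate([396, 492, 898]) cube([332, 63, 30]);
translate([396, 492, 1228]) cube([332, 63, 30]);


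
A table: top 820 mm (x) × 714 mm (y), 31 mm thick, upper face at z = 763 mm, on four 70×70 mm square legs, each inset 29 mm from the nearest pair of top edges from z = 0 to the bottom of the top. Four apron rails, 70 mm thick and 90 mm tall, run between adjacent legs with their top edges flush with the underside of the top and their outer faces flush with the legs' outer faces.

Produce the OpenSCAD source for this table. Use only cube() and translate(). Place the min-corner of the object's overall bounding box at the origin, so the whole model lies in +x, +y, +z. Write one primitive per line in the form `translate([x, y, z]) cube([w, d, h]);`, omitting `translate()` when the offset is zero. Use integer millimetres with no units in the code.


translate([0, 0, 732]) cube([820, 714, 31]);
translate([29, 29, 0]) cube([70, 70, 732]);
translate([721, 29, 0]) cube([70, 70, 732]);
translate([29, 615, 0]) cube([70, 70, 732]);
translate([721, 615, 0]) cube([70, 70, 732]);
translate([99, 29, 642]) cube([622, 70, 90]);
translate([99, 615, 642]) cube([622, 70, 90]);
translate([29, 99, 642]) cube([70, 516, 90]);
translate([721, 99, 642]) cube([70, 516, 90]);


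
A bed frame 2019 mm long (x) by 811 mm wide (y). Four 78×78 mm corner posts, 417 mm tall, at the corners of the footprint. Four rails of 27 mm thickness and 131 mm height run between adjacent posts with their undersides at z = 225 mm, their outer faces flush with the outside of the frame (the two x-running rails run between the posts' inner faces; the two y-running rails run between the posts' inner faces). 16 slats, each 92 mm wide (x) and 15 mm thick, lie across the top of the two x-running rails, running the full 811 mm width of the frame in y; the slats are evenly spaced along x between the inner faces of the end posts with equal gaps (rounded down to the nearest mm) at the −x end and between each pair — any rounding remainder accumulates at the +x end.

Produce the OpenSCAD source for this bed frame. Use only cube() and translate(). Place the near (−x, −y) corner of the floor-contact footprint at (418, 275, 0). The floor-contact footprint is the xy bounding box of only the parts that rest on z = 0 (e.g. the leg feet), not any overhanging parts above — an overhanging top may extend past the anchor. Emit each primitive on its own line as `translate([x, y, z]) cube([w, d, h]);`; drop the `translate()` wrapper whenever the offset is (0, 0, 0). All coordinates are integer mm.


translate([418, 275, 0]) cube([78, 78, 417]);
translate([418, 1008, 0]) cube([78, 78, 417]);
translate([2359, 275, 0]) cube([78, 78, 417]);
translate([2359, 1008, 0]) cube([78, 78, 417]);
translate([496, 275, 225]) cube([1863, 27, 131]);
translate([496, 1059, 225]) cube([1863, 27, 131]);
translate([418, 353, 225]) cube([27, 655, 131]);
translate([2410, 353, 225]) cube([27, 655, 131]);
translate([519, 275, 356]) cube([92, 811, 15]);
translate([634, 275, 356]) cube([92, 811, 15]);
translate([749, 275, 356]) cube([92, 811, 15]);
translate([864, 275, 356]) cube([92, 811, 15]);
translate([979, 275, 356]) cube([92, 811, 15]);
translate([1094, 275, 356]) cube([92, 811, 15]);
translate([1209, 275, 356]) cube([92, 811, 15]);
translate([1324, 275, 356]) cube([92, 811, 15]);
translate([1439, 275, 356]) cube([92, 811, 15]);
translate([1554, 275, 356]) cube([92, 811, 15]);
translate([1669, 275, 356]) cube([92, 811, 15]);
translate([1784, 275, 356]) cube([92, 811, 15]);
translate([1899, 275, 356]) cube([92, 811, 15]);
translate([2014, 275, 356]) cube([92, 811, 15]);
translate([2129, 275, 356]) cube([92, 811, 15]);
translate([2244, 275, 356]) cube([92, 811, 15]);


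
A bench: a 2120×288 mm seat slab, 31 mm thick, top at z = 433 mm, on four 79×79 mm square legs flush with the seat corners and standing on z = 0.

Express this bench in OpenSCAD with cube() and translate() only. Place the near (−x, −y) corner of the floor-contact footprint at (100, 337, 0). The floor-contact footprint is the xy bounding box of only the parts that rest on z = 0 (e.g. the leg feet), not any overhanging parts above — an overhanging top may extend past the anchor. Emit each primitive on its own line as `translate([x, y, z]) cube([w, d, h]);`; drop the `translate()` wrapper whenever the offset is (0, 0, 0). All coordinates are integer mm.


// leg_h = 433 − 31 = 402
translate([100, 337, 402]) cube([2120, 288, 31]);
translate([100, 337, 0]) cube([79, 79, 402]);
translate([100, 546, 0]) cube([79, 79, 402]);
translate([2141, 337, 0]) cube([79, 79, 402]);
translate([2141, 546, 0]) cube([79, 79, 402]);


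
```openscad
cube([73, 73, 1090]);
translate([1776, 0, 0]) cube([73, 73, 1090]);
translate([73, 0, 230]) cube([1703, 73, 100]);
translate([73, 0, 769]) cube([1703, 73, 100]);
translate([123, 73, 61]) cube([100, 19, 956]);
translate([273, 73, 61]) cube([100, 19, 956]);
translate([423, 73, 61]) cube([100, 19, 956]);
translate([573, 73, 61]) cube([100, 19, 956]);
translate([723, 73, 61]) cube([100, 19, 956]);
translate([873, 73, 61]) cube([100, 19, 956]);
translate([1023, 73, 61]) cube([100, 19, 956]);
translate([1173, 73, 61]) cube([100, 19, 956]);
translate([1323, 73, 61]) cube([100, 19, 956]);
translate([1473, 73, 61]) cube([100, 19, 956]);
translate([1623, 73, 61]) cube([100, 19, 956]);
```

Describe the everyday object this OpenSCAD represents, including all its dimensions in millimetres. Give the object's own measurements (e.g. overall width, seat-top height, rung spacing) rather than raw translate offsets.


A fence section. Two 73×73 mm posts, 1090 mm tall, stand on the floor with a clear span of 1703 mm between their inner faces. Two horizontal rails of 73×100 mm section span the gap between the posts with their undersides at z = 230 mm and z = 769 mm, flush with the posts' −y face. 11 pickets, each 100 mm wide, 19 mm thick and 956 mm tall, are fixed to the +y face of the rails with their bottoms at z = 61 mm, spaced across the span with a 50 mm gap after the −x post and between neighbouring pickets, with 53 mm left before the +x post.


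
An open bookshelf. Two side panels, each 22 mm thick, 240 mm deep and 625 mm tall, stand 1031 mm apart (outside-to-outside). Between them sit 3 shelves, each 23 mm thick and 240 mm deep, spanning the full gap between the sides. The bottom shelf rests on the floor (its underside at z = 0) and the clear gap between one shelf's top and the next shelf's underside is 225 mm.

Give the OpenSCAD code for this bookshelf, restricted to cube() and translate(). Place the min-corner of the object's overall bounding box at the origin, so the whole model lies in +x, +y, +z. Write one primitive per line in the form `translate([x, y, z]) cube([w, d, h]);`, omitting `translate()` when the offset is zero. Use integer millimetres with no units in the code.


cube([22, 240, 625]);
translate([1009, 0, 0]) cube([22, 240, 625]);
translate([22, 0, 0]) cube([987, 240, 23]);
translate([22, 0, 248]) cube([987, 240, 23]);
translate([22, 0, 496]) cube([987, 240, 23]);


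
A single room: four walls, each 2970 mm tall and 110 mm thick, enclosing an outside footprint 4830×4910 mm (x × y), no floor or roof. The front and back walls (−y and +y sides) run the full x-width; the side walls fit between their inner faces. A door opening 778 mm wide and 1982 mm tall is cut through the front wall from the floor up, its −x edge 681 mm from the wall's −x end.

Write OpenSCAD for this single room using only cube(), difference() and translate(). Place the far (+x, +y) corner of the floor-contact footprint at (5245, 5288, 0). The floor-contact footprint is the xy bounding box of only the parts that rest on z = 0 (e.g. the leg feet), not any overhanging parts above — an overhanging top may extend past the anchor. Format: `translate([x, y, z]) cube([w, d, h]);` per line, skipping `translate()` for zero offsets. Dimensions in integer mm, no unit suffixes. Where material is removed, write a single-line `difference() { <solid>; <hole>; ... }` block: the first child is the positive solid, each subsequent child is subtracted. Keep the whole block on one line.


difference() { translate([415, 378, 0]) cube([4830, 110, 2970]); translate([1096, 378, 0]) cube([778, 110, 1982]); }
translate([415, 5178, 0]) cube([4830, 110, 2970]);
translate([415, 488, 0]) cube([110, 4690, 2970]);
translate([5135, 488, 0]) cube([110, 4690, 2970]);


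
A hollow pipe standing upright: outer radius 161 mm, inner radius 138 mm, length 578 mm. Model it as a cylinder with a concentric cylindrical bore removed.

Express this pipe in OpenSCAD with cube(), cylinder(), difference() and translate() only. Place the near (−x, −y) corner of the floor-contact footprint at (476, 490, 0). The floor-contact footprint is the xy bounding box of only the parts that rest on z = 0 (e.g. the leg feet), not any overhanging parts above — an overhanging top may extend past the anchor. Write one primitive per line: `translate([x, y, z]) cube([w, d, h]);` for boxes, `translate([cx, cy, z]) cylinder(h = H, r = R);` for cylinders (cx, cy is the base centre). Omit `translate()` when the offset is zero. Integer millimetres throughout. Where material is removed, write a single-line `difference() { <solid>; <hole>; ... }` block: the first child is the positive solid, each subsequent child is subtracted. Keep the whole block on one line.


difference() { translate([637, 651, 0]) cylinder(h = 578, r = 161); translate([637, 651, 0]) cylinder(h = 578, r = 138); }


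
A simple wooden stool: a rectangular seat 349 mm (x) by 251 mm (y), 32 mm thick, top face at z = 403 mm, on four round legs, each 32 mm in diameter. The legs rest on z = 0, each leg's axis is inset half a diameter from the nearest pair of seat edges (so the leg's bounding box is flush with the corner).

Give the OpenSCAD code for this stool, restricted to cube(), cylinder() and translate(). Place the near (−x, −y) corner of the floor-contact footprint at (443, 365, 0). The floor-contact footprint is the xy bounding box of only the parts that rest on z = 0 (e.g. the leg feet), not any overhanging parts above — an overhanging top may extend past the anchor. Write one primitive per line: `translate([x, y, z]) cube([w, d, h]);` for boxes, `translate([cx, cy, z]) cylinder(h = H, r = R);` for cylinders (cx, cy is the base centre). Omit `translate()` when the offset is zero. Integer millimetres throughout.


translate([443, 365, 371]) cube([349, 251, 32]);
translate([459, 381, 0]) cylinder(h = 371, r = 16);
translate([776, 381, 0]) cylinder(h = 371, r = 16);
translate([459, 600, 0]) cylinder(h = 371, r = 16);
translate([776, 600, 0]) cylinder(h = 371, r = 16);


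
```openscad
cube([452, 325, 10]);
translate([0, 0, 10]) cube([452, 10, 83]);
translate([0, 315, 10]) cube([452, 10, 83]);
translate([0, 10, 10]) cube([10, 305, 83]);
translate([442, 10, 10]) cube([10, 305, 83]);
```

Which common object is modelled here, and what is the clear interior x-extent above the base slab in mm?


An open box. The internal width is 432 mm.

A 452×325 base slab with four walls standing on it — an open box. The base is 452 mm wide and the walls are 10 mm thick, so the internal width is 452 − 2 × 10 = 432 mm.


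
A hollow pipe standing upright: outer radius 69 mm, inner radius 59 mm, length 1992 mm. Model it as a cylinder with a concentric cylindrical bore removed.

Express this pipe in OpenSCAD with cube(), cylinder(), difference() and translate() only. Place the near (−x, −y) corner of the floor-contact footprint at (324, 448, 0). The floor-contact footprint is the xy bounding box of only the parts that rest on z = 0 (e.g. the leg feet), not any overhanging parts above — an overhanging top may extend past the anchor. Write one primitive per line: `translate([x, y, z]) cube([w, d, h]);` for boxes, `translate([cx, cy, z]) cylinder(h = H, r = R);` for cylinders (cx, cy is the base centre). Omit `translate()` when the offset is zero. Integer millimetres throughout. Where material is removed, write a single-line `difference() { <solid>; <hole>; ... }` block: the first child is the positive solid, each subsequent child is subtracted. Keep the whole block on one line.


difference() { translate([393, 517, 0]) cylinder(h = 1992, r = 69); translate([393, 517, 0]) cylinder(h = 1992, r = 59); }


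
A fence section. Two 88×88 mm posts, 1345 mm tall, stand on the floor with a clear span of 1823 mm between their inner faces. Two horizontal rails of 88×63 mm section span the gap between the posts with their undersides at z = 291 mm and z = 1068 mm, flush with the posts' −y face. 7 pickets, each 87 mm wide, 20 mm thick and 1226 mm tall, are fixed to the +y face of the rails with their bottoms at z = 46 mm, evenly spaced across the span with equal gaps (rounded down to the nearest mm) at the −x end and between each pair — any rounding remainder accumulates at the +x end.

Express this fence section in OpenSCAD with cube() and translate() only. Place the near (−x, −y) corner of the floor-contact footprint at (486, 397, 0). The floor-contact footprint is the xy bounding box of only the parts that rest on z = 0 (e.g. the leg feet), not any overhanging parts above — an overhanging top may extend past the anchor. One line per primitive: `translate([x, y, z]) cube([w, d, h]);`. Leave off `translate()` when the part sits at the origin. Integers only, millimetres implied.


translate([486, 397, 0]) cube([88, 88, 1345]);
translate([2397, 397, 0]) cube([88, 88, 1345]);
translate([574, 397, 291]) cube([1823, 88, 63]);
translate([574, 397, 1068]) cube([1823, 88, 63]);
translate([725, 485, 46]) cube([87, 20, 1226]);
translate([963, 485, 46]) cube([87, 20, 1226]);
translate([1201, 485, 46]) cube([87, 20, 1226]);
translate([1439, 485, 46]) cube([87, 20, 1226]);
translate([1677, 485, 46]) cube([87, 20, 1226]);
translate([1915, 485, 46]) cube([87, 20, 1226]);
translate([2153, 485, 46]) cube([87, 20, 1226]);


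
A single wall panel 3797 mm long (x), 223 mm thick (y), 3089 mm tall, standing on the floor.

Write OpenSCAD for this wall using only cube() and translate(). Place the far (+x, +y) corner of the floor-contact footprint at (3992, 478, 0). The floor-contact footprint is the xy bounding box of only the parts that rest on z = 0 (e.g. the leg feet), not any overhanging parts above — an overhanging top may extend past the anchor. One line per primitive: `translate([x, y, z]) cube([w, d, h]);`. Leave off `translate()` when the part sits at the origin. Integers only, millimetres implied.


translate([195, 255, 0]) cube([3797, 223, 3089]);


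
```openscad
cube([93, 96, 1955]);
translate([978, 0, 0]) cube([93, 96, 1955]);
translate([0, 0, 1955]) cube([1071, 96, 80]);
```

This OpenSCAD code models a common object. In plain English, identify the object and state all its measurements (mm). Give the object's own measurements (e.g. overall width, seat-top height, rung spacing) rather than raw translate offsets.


A door frame. The clear opening is 885 mm wide and 1955 mm high. Two 93 mm wide jambs, 96 mm deep, stand either side of the opening from the floor to the top of the opening. A 80 mm thick head sits across the top of both jambs, spanning the full outside width of the frame.


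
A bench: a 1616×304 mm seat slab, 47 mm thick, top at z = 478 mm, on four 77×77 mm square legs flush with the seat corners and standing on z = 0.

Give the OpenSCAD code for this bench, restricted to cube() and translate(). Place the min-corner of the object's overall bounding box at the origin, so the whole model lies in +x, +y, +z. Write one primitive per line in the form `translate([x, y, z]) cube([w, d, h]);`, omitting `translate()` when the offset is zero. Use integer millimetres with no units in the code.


translate([0, 0, 431]) cube([1616, 304, 47]);
cube([77, 77, 431]);
translate([0, 227, 0]) cube([77, 77, 431]);
translate([1539, 0, 0]) cube([77, 77, 431]);
translate([1539, 227, 0]) cube([77, 77, 431]);


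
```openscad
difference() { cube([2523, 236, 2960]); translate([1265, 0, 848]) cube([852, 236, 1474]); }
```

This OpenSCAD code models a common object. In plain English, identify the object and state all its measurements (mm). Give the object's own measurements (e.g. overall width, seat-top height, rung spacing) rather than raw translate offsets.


A wall 2523 mm long (x), 236 mm thick (y), 2960 mm tall, with a rectangular window opening cut through it. The opening is 852 mm wide and 1474 mm tall; its sill is at z = 848 mm and its near (−x) edge is 1265 mm from the wall's −x end. The opening passes through the full wall thickness.


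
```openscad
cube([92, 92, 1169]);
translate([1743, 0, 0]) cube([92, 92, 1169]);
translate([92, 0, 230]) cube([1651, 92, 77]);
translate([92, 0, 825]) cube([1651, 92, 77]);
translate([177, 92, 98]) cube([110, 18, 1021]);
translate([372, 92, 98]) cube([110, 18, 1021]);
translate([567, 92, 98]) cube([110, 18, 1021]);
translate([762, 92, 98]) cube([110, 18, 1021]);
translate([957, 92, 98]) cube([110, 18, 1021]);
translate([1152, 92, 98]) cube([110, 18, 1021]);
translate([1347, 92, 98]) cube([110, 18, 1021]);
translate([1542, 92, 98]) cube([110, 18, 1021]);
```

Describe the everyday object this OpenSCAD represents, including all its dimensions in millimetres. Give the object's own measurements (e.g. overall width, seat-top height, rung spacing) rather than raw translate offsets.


A fence section. Two 92×92 mm posts, 1169 mm tall, stand on the floor with a clear span of 1651 mm between their inner faces. Two horizontal rails of 92×77 mm section span the gap between the posts with their undersides at z = 230 mm and z = 825 mm, flush with the posts' −y face. 8 pickets, each 110 mm wide, 18 mm thick and 1021 mm tall, are fixed to the +y face of the rails with their bottoms at z = 98 mm, spaced across the span with a 85 mm gap after the −x post and between neighbouring pickets, with 91 mm left before the +x post.


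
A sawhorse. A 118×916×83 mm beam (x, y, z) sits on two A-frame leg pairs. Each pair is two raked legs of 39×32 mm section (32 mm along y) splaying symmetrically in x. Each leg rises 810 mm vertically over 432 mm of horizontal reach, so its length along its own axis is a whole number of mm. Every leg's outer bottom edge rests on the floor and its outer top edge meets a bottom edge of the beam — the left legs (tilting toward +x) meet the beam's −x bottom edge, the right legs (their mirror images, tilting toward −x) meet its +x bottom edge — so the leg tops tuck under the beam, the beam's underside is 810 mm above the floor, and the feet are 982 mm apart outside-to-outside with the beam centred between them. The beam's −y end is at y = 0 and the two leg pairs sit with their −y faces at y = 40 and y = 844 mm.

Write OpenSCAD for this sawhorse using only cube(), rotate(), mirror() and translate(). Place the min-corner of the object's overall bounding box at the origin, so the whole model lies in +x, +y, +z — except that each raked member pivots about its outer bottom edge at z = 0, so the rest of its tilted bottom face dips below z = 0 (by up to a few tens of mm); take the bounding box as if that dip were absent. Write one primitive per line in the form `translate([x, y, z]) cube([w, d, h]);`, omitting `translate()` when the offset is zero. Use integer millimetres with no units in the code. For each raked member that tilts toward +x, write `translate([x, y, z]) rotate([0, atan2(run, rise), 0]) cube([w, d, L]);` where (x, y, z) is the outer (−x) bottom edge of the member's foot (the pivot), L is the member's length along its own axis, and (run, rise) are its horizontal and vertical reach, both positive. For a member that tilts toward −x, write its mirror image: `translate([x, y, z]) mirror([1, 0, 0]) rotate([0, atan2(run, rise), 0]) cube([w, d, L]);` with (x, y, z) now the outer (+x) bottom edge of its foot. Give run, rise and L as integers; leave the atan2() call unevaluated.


translate([432, 0, 810]) cube([118, 916, 83]);
translate([0, 40, 0]) rotate([0, atan2(432, 810), 0]) cube([39, 32, 918]);
translate([982, 40, 0]) mirror([1, 0, 0]) rotate([0, atan2(432, 810), 0]) cube([39, 32, 918]);
translate([0, 844, 0]) rotate([0, atan2(432, 810), 0]) cube([39, 32, 918]);
translate([982, 844, 0]) mirror([1, 0, 0]) rotate([0, atan2(432, 810), 0]) cube([39, 32, 918]);


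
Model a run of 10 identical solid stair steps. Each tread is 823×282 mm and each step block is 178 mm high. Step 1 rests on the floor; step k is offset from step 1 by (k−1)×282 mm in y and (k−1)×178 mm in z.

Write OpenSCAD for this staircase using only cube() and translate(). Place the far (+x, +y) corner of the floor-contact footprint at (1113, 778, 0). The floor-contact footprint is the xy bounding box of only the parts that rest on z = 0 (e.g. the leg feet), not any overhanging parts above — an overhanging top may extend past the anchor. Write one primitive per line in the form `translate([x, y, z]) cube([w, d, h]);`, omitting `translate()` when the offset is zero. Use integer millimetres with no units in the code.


translate([290, 496, 0]) cube([823, 282, 178]);
translate([290, 778, 178]) cube([823, 282, 178]);
translate([290, 1060, 356]) cube([823, 282, 178]);
translate([290, 1342, 534]) cube([823, 282, 178]);
translate([290, 1624, 712]) cube([823, 282, 178]);
translate([290, 1906, 890]) cube([823, 282, 178]);
translate([290, 2188, 1068]) cube([823, 282, 178]);
translate([290, 2470, 1246]) cube([823, 282, 178]);
translate([290, 2752, 1424]) cube([823, 282, 178]);
translate([290, 3034, 1602]) cube([823, 282, 178]);
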